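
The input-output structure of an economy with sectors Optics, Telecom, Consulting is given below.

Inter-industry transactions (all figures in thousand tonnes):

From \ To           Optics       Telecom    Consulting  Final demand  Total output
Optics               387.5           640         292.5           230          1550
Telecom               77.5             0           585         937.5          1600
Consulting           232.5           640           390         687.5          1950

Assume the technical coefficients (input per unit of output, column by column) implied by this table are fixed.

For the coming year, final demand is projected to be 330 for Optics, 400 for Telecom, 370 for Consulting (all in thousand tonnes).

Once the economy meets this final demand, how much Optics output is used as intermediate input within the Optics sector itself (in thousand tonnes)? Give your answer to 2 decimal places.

z_11 = 264.32

Technical coefficients a_ij = z_ij / X_j:
  a_11 = 387.5/1550 = 0.25, a_21 = 77.5/1550 = 0.05, a_31 = 232.5/1550 = 0.15
  a_12 = 640/1600 = 0.40, a_22 = 0/1600 = 0.00, a_32 = 640/1600 = 0.40
  a_13 = 292.5/1950 = 0.15, a_23 = 585/1950 = 0.30, a_33 = 390/1950 = 0.20
I − A =
  [   0.75    -0.40    -0.15]
  [  -0.05     1.00    -0.30]
  [  -0.15    -0.40     0.80]
Cofactors of I−A, C_ij = (−1)^(i+j)·(minor ij) (rows/columns in the sector order above):
  C_11 = (1.00)(0.80) − (-0.30)(-0.40) = 0.6800
  C_12 = −[(-0.05)(0.80) − (-0.30)(-0.15)] = 0.0850
  C_13 = (-0.05)(-0.40) − (1.00)(-0.15) = 0.1700
  C_21 = −[(-0.40)(0.80) − (-0.15)(-0.40)] = 0.3800
  C_22 = (0.75)(0.80) − (-0.15)(-0.15) = 0.5775
  C_23 = −[(0.75)(-0.40) − (-0.40)(-0.15)] = 0.3600
  C_31 = (-0.40)(-0.30) − (-0.15)(1.00) = 0.2700
  C_32 = −[(0.75)(-0.30) − (-0.15)(-0.05)] = 0.2325
  C_33 = (0.75)(1.00) − (-0.40)(-0.05) = 0.7300
det(I−A) = Σ_j (I−A)_1j·C_1j = (0.75)(0.6800) + (-0.40)(0.0850) + (-0.15)(0.1700) = 0.4505
adj(I−A) = Cᵀ =
  [ 0.6800   0.3800   0.2700]
  [ 0.0850   0.5775   0.2325]
  [ 0.1700   0.3600   0.7300]
(I − A)⁻¹ = adj(I−A) / det(I−A) ≈
  [   1.5094     0.8435     0.5993]
  [   0.1887     1.2819     0.5161]
  [   0.3774     0.7991     1.6204]
First solve x = (I − A)⁻¹ d = adj(I−A)·d / det(I−A); in particular x_1 = (0.6800·330 + 0.3800·400 + 0.2700·370) / 0.4505 = 476.30 / 0.4505 ≈ 1057.2697.
Intermediate flow from 1 to 1: z_11 = a_11 · x_1 = 0.25 × 476.30 / 0.4505 = 119.075 / 0.4505 ≈ 264.32.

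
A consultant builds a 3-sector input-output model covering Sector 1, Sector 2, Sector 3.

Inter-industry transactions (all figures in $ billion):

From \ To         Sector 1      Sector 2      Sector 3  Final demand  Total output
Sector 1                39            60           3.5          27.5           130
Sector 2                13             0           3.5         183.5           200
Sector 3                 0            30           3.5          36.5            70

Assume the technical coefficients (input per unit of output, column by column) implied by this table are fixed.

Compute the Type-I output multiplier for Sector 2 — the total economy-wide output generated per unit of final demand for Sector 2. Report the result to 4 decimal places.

m_2 = 1.6852

Technical coefficients a_ij = z_ij / X_j:
  a_11 = 39/130 = 0.30, a_21 = 13/130 = 0.10, a_31 = 0/130 = 0.00
  a_12 = 60/200 = 0.30, a_22 = 0/200 = 0.00, a_32 = 30/200 = 0.15
  a_13 = 3.5/70 = 0.05, a_23 = 3.5/70 = 0.05, a_33 = 3.5/70 = 0.05
I − A =
  [   0.70    -0.30    -0.05]
  [  -0.10     1.00    -0.05]
  [   0.00    -0.15     0.95]
Cofactors of I−A, C_ij = (−1)^(i+j)·(minor ij) (rows/columns in the sector order above):
  C_11 = (1.00)(0.95) − (-0.05)(-0.15) = 0.9425
  C_12 = −[(-0.10)(0.95) − (-0.05)(0.00)] = 0.0950
  C_13 = (-0.10)(-0.15) − (1.00)(0.00) = 0.0150
  C_21 = −[(-0.30)(0.95) − (-0.05)(-0.15)] = 0.2925
  C_22 = (0.70)(0.95) − (-0.05)(0.00) = 0.6650
  C_23 = −[(0.70)(-0.15) − (-0.30)(0.00)] = 0.1050
  C_31 = (-0.30)(-0.05) − (-0.05)(1.00) = 0.0650
  C_32 = −[(0.70)(-0.05) − (-0.05)(-0.10)] = 0.0400
  C_33 = (0.70)(1.00) − (-0.30)(-0.10) = 0.6700
det(I−A) = Σ_j (I−A)_1j·C_1j = (0.70)(0.9425) + (-0.30)(0.0950) + (-0.05)(0.0150) = 0.6305
adj(I−A) = Cᵀ =
  [ 0.9425   0.2925   0.0650]
  [ 0.0950   0.6650   0.0400]
  [ 0.0150   0.1050   0.6700]
(I − A)⁻¹ = adj(I−A) / det(I−A) ≈
  [   1.49485     0.46392     0.10309]
  [   0.15067     1.05472     0.06344]
  [   0.02379     0.16653     1.06265]
The output multiplier for sector j is the column-j sum of the Leontief inverse (I − A)⁻¹ = adj(I−A) / det(I−A).
Column 2 of adj(I−A): (0.2925, 0.6650, 0.1050); det(I−A) = 0.6305.
m_2 = (0.2925 + 0.6650 + 0.1050) / 0.6305 = 1.0625 / 0.6305 ≈ 1.6852.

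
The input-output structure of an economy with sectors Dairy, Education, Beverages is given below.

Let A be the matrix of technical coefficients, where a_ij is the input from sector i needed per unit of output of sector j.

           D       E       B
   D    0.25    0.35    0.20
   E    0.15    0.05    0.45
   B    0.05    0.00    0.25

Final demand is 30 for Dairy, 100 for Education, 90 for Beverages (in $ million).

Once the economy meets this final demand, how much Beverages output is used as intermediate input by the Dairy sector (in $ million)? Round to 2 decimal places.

z_BD = 8.26

I − A =
  [   0.75    -0.35    -0.20]
  [  -0.15     0.95    -0.45]
  [  -0.05     0.00     0.75]
Cofactors of I−A, C_ij = (−1)^(i+j)·(minor ij) (rows/columns in the sector order above):
  C_11 = (0.95)(0.75) − (-0.45)(0.00) = 0.7125
  C_12 = −[(-0.15)(0.75) − (-0.45)(-0.05)] = 0.1350
  C_13 = (-0.15)(0.00) − (0.95)(-0.05) = 0.0475
  C_21 = −[(-0.35)(0.75) − (-0.20)(0.00)] = 0.2625
  C_22 = (0.75)(0.75) − (-0.20)(-0.05) = 0.5525
  C_23 = −[(0.75)(0.00) − (-0.35)(-0.05)] = 0.0175
  C_31 = (-0.35)(-0.45) − (-0.20)(0.95) = 0.3475
  C_32 = −[(0.75)(-0.45) − (-0.20)(-0.15)] = 0.3675
  C_33 = (0.75)(0.95) − (-0.35)(-0.15) = 0.6600
det(I−A) = Σ_j (I−A)_1j·C_1j = (0.75)(0.7125) + (-0.35)(0.1350) + (-0.20)(0.0475) = 0.477625
adj(I−A) = Cᵀ =
  [ 0.7125   0.2625   0.3475]
  [ 0.1350   0.5525   0.3675]
  [ 0.0475   0.0175   0.6600]
(I − A)⁻¹ = adj(I−A) / det(I−A) ≈
  [   1.4918     0.5496     0.7276]
  [   0.2826     1.1568     0.7694]
  [   0.0995     0.0366     1.3818]
First solve x = (I − A)⁻¹ d = adj(I−A)·d / det(I−A); in particular x_D = (0.7125·30 + 0.2625·100 + 0.3475·90) / 0.477625 = 78.90 / 0.477625 ≈ 165.1924.
Intermediate flow from B to D: z_BD = a_BD · x_D = 0.05 × 78.90 / 0.477625 = 3.945 / 0.477625 ≈ 8.26.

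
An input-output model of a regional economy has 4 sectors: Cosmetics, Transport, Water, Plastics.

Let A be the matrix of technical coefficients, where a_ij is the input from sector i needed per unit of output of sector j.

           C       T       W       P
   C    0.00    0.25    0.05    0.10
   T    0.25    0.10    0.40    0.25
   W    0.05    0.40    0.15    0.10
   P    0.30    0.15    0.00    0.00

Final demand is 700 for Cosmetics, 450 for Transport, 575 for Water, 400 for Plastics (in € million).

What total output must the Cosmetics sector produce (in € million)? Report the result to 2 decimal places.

I − A =
  [   1.00    -0.25    -0.05    -0.10]
  [  -0.25     0.90    -0.40    -0.25]
  [  -0.05    -0.40     0.85    -0.10]
  [  -0.30    -0.15     0.00     1.00]
Compute the cofactors C_ij = (−1)^(i+j)·(3×3 minor ij) of I−A; the adjugate is their transpose:
adj(I−A) = Cᵀ =
  [ 0.567125   0.246000   0.149125   0.133125]
  [ 0.308250   0.820500   0.404250   0.276375]
  [ 0.203875   0.423750   0.750500   0.201375]
  [ 0.216375   0.196875   0.105375   0.539625]
det(I−A) = Σ_j (I−A)_1j·C_1j = (1.00)(0.567125) + (-0.25)(0.308250) + (-0.05)(0.203875) + (-0.10)(0.216375) = 0.45823125
(I − A)⁻¹ = adj(I−A) / det(I−A) ≈
  [   1.2376     0.5368     0.3254     0.2905]
  [   0.6727     1.7906     0.8822     0.6031]
  [   0.4449     0.9248     1.6378     0.4395]
  [   0.4722     0.4296     0.2300     1.1776]
x = (I − A)⁻¹ d = adj(I−A)·d / det(I−A), with det(I−A) = 0.45823125:
  x_C = (0.567125·700 + 0.246000·450 + 0.149125·575 + 0.133125·400) / 0.45823125 = 646.684375 / 0.45823125 ≈ 1411.26
  x_T = (0.308250·700 + 0.820500·450 + 0.404250·575 + 0.276375·400) / 0.45823125 = 927.99375 / 0.45823125 ≈ 2025.16
  x_W = (0.203875·700 + 0.423750·450 + 0.750500·575 + 0.201375·400) / 0.45823125 = 845.4875 / 0.45823125 ≈ 1845.11
  x_P = (0.216375·700 + 0.196875·450 + 0.105375·575 + 0.539625·400) / 0.45823125 = 516.496875 / 0.45823125 ≈ 1127.15

x_C = 1411.26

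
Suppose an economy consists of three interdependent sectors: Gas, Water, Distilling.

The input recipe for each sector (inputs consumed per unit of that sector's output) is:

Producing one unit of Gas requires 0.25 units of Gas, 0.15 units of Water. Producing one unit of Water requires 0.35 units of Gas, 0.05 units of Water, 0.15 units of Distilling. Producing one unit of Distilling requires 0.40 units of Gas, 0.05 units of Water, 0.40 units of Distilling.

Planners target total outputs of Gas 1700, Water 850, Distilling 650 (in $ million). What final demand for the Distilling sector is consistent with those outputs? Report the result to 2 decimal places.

I − A =
  [   0.75    -0.35    -0.40]
  [  -0.15     0.95    -0.05]
  [   0.00    -0.15     0.60]
d = (I − A) x:
  d_G = (+0.75)·1700 + (-0.35)·850 + (-0.40)·650 = 717.50
  d_W = (-0.15)·1700 + (+0.95)·850 + (-0.05)·650 = 520.00
  d_D = (+0.00)·1700 + (-0.15)·850 + (+0.60)·650 = 262.50

d_D = 262.50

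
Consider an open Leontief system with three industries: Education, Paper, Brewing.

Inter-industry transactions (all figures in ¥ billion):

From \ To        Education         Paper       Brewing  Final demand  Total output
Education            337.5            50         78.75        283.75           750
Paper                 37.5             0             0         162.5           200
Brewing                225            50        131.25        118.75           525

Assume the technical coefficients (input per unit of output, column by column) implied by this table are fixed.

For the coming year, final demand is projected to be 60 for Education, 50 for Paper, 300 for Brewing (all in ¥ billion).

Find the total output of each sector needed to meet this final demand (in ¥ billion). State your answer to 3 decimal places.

Technical coefficients a_ij = z_ij / X_j:
  a_EE = 337.5/750 = 0.45, a_PE = 37.5/750 = 0.05, a_BE = 225/750 = 0.30
  a_EP = 50/200 = 0.25, a_PP = 0/200 = 0.00, a_BP = 50/200 = 0.25
  a_EB = 78.75/525 = 0.15, a_PB = 0/525 = 0.00, a_BB = 131.25/525 = 0.25
I − A =
  [   0.55    -0.25    -0.15]
  [  -0.05     1.00     0.00]
  [  -0.30    -0.25     0.75]
Cofactors of I−A, C_ij = (−1)^(i+j)·(minor ij) (rows/columns in the sector order above):
  C_11 = (1.00)(0.75) − (0.00)(-0.25) = 0.7500
  C_12 = −[(-0.05)(0.75) − (0.00)(-0.30)] = 0.0375
  C_13 = (-0.05)(-0.25) − (1.00)(-0.30) = 0.3125
  C_21 = −[(-0.25)(0.75) − (-0.15)(-0.25)] = 0.2250
  C_22 = (0.55)(0.75) − (-0.15)(-0.30) = 0.3675
  C_23 = −[(0.55)(-0.25) − (-0.25)(-0.30)] = 0.2125
  C_31 = (-0.25)(0.00) − (-0.15)(1.00) = 0.1500
  C_32 = −[(0.55)(0.00) − (-0.15)(-0.05)] = 0.0075
  C_33 = (0.55)(1.00) − (-0.25)(-0.05) = 0.5375
det(I−A) = Σ_j (I−A)_1j·C_1j = (0.55)(0.7500) + (-0.25)(0.0375) + (-0.15)(0.3125) = 0.35625
adj(I−A) = Cᵀ =
  [ 0.7500   0.2250   0.1500]
  [ 0.0375   0.3675   0.0075]
  [ 0.3125   0.2125   0.5375]
(I − A)⁻¹ = adj(I−A) / det(I−A) ≈
  [   2.1053     0.6316     0.4211]
  [   0.1053     1.0316     0.0211]
  [   0.8772     0.5965     1.5088]
x = (I − A)⁻¹ d = adj(I−A)·d / det(I−A), with det(I−A) = 0.35625:
  x_E = (0.7500·60 + 0.2250·50 + 0.1500·300) / 0.35625 = 101.25 / 0.35625 ≈ 284.211
  x_P = (0.0375·60 + 0.3675·50 + 0.0075·300) / 0.35625 = 22.875 / 0.35625 ≈ 64.211
  x_B = (0.3125·60 + 0.2125·50 + 0.5375·300) / 0.35625 = 190.625 / 0.35625 ≈ 535.088

x_E = 284.211, x_P = 64.211, x_B = 535.088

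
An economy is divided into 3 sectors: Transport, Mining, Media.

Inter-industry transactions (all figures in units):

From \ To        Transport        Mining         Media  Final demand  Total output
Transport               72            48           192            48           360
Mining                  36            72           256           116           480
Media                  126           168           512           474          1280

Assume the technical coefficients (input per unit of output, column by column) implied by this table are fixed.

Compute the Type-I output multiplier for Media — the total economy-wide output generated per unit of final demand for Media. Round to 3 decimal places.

Technical coefficients a_ij = z_ij / X_j:
  a_11 = 72/360 = 0.20, a_21 = 36/360 = 0.10, a_31 = 126/360 = 0.35
  a_12 = 48/480 = 0.10, a_22 = 72/480 = 0.15, a_32 = 168/480 = 0.35
  a_13 = 192/1280 = 0.15, a_23 = 256/1280 = 0.20, a_33 = 512/1280 = 0.40
I − A =
  [   0.80    -0.10    -0.15]
  [  -0.10     0.85    -0.20]
  [  -0.35    -0.35     0.60]
Cofactors of I−A, C_ij = (−1)^(i+j)·(minor ij) (rows/columns in the sector order above):
  C_11 = (0.85)(0.60) − (-0.20)(-0.35) = 0.4400
  C_12 = −[(-0.10)(0.60) − (-0.20)(-0.35)] = 0.1300
  C_13 = (-0.10)(-0.35) − (0.85)(-0.35) = 0.3325
  C_21 = −[(-0.10)(0.60) − (-0.15)(-0.35)] = 0.1125
  C_22 = (0.80)(0.60) − (-0.15)(-0.35) = 0.4275
  C_23 = −[(0.80)(-0.35) − (-0.10)(-0.35)] = 0.3150
  C_31 = (-0.10)(-0.20) − (-0.15)(0.85) = 0.1475
  C_32 = −[(0.80)(-0.20) − (-0.15)(-0.10)] = 0.1750
  C_33 = (0.80)(0.85) − (-0.10)(-0.10) = 0.6700
det(I−A) = Σ_j (I−A)_1j·C_1j = (0.80)(0.4400) + (-0.10)(0.1300) + (-0.15)(0.3325) = 0.289125
adj(I−A) = Cᵀ =
  [ 0.4400   0.1125   0.1475]
  [ 0.1300   0.4275   0.1750]
  [ 0.3325   0.3150   0.6700]
(I − A)⁻¹ = adj(I−A) / det(I−A) ≈
  [   1.5218     0.3891     0.5102]
  [   0.4496     1.4786     0.6053]
  [   1.1500     1.0895     2.3173]
The output multiplier for sector j is the column-j sum of the Leontief inverse (I − A)⁻¹ = adj(I−A) / det(I−A).
Column 3 of adj(I−A): (0.1475, 0.1750, 0.6700); det(I−A) = 0.289125.
m_3 = (0.1475 + 0.1750 + 0.6700) / 0.289125 = 0.9925 / 0.289125 ≈ 3.433.

m_3 = 3.433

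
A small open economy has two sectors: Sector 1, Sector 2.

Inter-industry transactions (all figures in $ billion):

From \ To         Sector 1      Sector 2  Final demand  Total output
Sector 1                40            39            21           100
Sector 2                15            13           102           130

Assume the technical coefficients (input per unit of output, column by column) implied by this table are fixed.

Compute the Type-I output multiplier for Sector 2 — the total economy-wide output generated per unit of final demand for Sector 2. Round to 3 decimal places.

Technical coefficients a_ij = z_ij / X_j:
  a_11 = 40/100 = 0.40, a_21 = 15/100 = 0.15
  a_12 = 39/130 = 0.30, a_22 = 13/130 = 0.10
I − A =
  [   0.60    -0.30]
  [  -0.15     0.90]
det(I−A) = (0.60)(0.90) − (-0.30)(-0.15) = 0.4950
adj(I−A) = [[0.90, 0.30], [0.15, 0.60]]
(I − A)⁻¹ = adj(I−A) / det(I−A) ≈
  [   1.8182     0.6061]
  [   0.3030     1.2121]
The output multiplier for sector j is the column-j sum of the Leontief inverse (I − A)⁻¹ = adj(I−A) / det(I−A).
Column 2 of adj(I−A): (0.30, 0.60); det(I−A) = 0.4950.
m_2 = (0.30 + 0.60) / 0.4950 = 0.90 / 0.4950 ≈ 1.818.

m_2 = 1.818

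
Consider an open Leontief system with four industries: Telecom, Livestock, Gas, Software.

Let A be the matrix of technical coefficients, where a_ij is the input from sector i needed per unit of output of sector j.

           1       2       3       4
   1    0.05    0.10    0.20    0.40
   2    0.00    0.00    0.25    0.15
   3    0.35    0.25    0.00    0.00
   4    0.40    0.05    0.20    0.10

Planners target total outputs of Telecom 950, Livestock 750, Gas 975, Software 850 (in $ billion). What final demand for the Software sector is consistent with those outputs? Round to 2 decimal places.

I − A =
  [   0.95    -0.10    -0.20    -0.40]
  [   0.00     1.00    -0.25    -0.15]
  [  -0.35    -0.25     1.00     0.00]
  [  -0.40    -0.05    -0.20     0.90]
d = (I − A) x:
  d_1 = (+0.95)·950 + (-0.10)·750 + (-0.20)·975 + (-0.40)·850 = 292.50
  d_2 = (+0.00)·950 + (+1.00)·750 + (-0.25)·975 + (-0.15)·850 = 378.75
  d_3 = (-0.35)·950 + (-0.25)·750 + (+1.00)·975 + (+0.00)·850 = 455.00
  d_4 = (-0.40)·950 + (-0.05)·750 + (-0.20)·975 + (+0.90)·850 = 152.50

d_4 = 152.50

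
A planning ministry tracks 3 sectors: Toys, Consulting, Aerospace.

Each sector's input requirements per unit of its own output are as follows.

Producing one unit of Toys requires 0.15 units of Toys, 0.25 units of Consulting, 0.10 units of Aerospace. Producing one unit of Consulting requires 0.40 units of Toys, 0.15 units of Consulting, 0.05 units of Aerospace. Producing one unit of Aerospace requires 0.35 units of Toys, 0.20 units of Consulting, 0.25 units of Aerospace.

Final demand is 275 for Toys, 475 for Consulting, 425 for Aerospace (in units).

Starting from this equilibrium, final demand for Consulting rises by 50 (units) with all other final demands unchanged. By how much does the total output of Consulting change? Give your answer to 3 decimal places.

Δx_2 = 72.372

I − A =
  [   0.85    -0.40    -0.35]
  [  -0.25     0.85    -0.20]
  [  -0.10    -0.05     0.75]
Cofactors of I−A, C_ij = (−1)^(i+j)·(minor ij) (rows/columns in the sector order above):
  C_11 = (0.85)(0.75) − (-0.20)(-0.05) = 0.6275
  C_12 = −[(-0.25)(0.75) − (-0.20)(-0.10)] = 0.2075
  C_13 = (-0.25)(-0.05) − (0.85)(-0.10) = 0.0975
  C_21 = −[(-0.40)(0.75) − (-0.35)(-0.05)] = 0.3175
  C_22 = (0.85)(0.75) − (-0.35)(-0.10) = 0.6025
  C_23 = −[(0.85)(-0.05) − (-0.40)(-0.10)] = 0.0825
  C_31 = (-0.40)(-0.20) − (-0.35)(0.85) = 0.3775
  C_32 = −[(0.85)(-0.20) − (-0.35)(-0.25)] = 0.2575
  C_33 = (0.85)(0.85) − (-0.40)(-0.25) = 0.6225
det(I−A) = Σ_j (I−A)_1j·C_1j = (0.85)(0.6275) + (-0.40)(0.2075) + (-0.35)(0.0975) = 0.41625
adj(I−A) = Cᵀ =
  [ 0.6275   0.3175   0.3775]
  [ 0.2075   0.6025   0.2575]
  [ 0.0975   0.0825   0.6225]
(I − A)⁻¹ = adj(I−A) / det(I−A) ≈
  [   1.5075     0.7628     0.9069]
  [   0.4985     1.4474     0.6186]
  [   0.2342     0.1982     1.4955]
Δx = (I − A)⁻¹ Δd with Δd having +50 in the Consulting component and 0 elsewhere.
So Δx_2 = L_22 · (+50), where L_22 = adj(I−A)_22 / det(I−A) = 0.6025 / 0.41625.
Δx_2 = 0.6025 × (+50) / 0.41625 = 30.125 / 0.41625 ≈ 72.372.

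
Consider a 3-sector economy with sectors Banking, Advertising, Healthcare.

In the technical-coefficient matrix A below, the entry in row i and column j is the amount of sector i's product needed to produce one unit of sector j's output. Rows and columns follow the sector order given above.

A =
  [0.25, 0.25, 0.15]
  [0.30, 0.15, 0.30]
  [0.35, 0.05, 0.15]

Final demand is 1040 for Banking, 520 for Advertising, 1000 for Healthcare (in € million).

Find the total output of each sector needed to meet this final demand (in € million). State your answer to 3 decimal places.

x_1 = 2673.524, x_2 = 2409.143, x_3 = 2419.048

I − A =
  [   0.75    -0.25    -0.15]
  [  -0.30     0.85    -0.30]
  [  -0.35    -0.05     0.85]
Cofactors of I−A, C_ij = (−1)^(i+j)·(minor ij) (rows/columns in the sector order above):
  C_11 = (0.85)(0.85) − (-0.30)(-0.05) = 0.7075
  C_12 = −[(-0.30)(0.85) − (-0.30)(-0.35)] = 0.3600
  C_13 = (-0.30)(-0.05) − (0.85)(-0.35) = 0.3125
  C_21 = −[(-0.25)(0.85) − (-0.15)(-0.05)] = 0.2200
  C_22 = (0.75)(0.85) − (-0.15)(-0.35) = 0.5850
  C_23 = −[(0.75)(-0.05) − (-0.25)(-0.35)] = 0.1250
  C_31 = (-0.25)(-0.30) − (-0.15)(0.85) = 0.2025
  C_32 = −[(0.75)(-0.30) − (-0.15)(-0.30)] = 0.2700
  C_33 = (0.75)(0.85) − (-0.25)(-0.30) = 0.5625
det(I−A) = Σ_j (I−A)_1j·C_1j = (0.75)(0.7075) + (-0.25)(0.3600) + (-0.15)(0.3125) = 0.39375
adj(I−A) = Cᵀ =
  [ 0.7075   0.2200   0.2025]
  [ 0.3600   0.5850   0.2700]
  [ 0.3125   0.1250   0.5625]
(I − A)⁻¹ = adj(I−A) / det(I−A) ≈
  [   1.7968     0.5587     0.5143]
  [   0.9143     1.4857     0.6857]
  [   0.7937     0.3175     1.4286]
x = (I − A)⁻¹ d = adj(I−A)·d / det(I−A), with det(I−A) = 0.39375:
  x_1 = (0.7075·1040 + 0.2200·520 + 0.2025·1000) / 0.39375 = 1052.70 / 0.39375 ≈ 2673.524
  x_2 = (0.3600·1040 + 0.5850·520 + 0.2700·1000) / 0.39375 = 948.60 / 0.39375 ≈ 2409.143
  x_3 = (0.3125·1040 + 0.1250·520 + 0.5625·1000) / 0.39375 = 952.50 / 0.39375 ≈ 2419.048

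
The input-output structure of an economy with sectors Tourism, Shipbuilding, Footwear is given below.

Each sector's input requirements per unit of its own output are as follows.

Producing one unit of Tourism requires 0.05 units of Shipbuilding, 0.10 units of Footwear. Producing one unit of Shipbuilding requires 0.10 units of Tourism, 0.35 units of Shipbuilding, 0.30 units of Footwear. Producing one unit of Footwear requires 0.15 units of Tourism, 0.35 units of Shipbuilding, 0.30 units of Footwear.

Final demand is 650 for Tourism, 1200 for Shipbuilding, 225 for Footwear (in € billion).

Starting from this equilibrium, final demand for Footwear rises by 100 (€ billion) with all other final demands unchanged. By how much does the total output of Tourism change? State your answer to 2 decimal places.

I − A =
  [   1.00    -0.10    -0.15]
  [  -0.05     0.65    -0.35]
  [  -0.10    -0.30     0.70]
Cofactors of I−A, C_ij = (−1)^(i+j)·(minor ij) (rows/columns in the sector order above):
  C_11 = (0.65)(0.70) − (-0.35)(-0.30) = 0.3500
  C_12 = −[(-0.05)(0.70) − (-0.35)(-0.10)] = 0.0700
  C_13 = (-0.05)(-0.30) − (0.65)(-0.10) = 0.0800
  C_21 = −[(-0.10)(0.70) − (-0.15)(-0.30)] = 0.1150
  C_22 = (1.00)(0.70) − (-0.15)(-0.10) = 0.6850
  C_23 = −[(1.00)(-0.30) − (-0.10)(-0.10)] = 0.3100
  C_31 = (-0.10)(-0.35) − (-0.15)(0.65) = 0.1325
  C_32 = −[(1.00)(-0.35) − (-0.15)(-0.05)] = 0.3575
  C_33 = (1.00)(0.65) − (-0.10)(-0.05) = 0.6450
det(I−A) = Σ_j (I−A)_1j·C_1j = (1.00)(0.3500) + (-0.10)(0.0700) + (-0.15)(0.0800) = 0.3310
adj(I−A) = Cᵀ =
  [ 0.3500   0.1150   0.1325]
  [ 0.0700   0.6850   0.3575]
  [ 0.0800   0.3100   0.6450]
(I − A)⁻¹ = adj(I−A) / det(I−A) ≈
  [   1.0574     0.3474     0.4003]
  [   0.2115     2.0695     1.0801]
  [   0.2417     0.9366     1.9486]
Δx = (I − A)⁻¹ Δd with Δd having +100 in the Footwear component and 0 elsewhere.
So Δx_T = L_TF · (+100), where L_TF = adj(I−A)_TF / det(I−A) = 0.1325 / 0.3310.
Δx_T = 0.1325 × (+100) / 0.3310 = 13.25 / 0.3310 ≈ 40.03.

Δx_T = 40.03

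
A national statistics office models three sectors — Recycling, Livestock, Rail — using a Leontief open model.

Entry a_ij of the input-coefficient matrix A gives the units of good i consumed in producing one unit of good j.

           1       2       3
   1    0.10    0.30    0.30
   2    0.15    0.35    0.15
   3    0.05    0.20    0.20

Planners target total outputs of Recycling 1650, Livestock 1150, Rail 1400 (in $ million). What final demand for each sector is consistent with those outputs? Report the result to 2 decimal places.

I − A =
  [   0.90    -0.30    -0.30]
  [  -0.15     0.65    -0.15]
  [  -0.05    -0.20     0.80]
d = (I − A) x:
  d_1 = (+0.90)·1650 + (-0.30)·1150 + (-0.30)·1400 = 720.00
  d_2 = (-0.15)·1650 + (+0.65)·1150 + (-0.15)·1400 = 290.00
  d_3 = (-0.05)·1650 + (-0.20)·1150 + (+0.80)·1400 = 807.50

d_1 = 720.00, d_2 = 290.00, d_3 = 807.50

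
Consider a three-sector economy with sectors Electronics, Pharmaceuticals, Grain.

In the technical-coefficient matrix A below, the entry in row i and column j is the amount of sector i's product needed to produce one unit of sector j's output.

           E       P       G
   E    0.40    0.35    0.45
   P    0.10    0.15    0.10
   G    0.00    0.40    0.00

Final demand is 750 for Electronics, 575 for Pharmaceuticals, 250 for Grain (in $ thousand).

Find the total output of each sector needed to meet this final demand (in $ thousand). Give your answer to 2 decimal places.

x_E = 2347.86, x_P = 1030.60, x_G = 662.24

I − A =
  [   0.60    -0.35    -0.45]
  [  -0.10     0.85    -0.10]
  [   0.00    -0.40     1.00]
Cofactors of I−A, C_ij = (−1)^(i+j)·(minor ij) (rows/columns in the sector order above):
  C_11 = (0.85)(1.00) − (-0.10)(-0.40) = 0.8100
  C_12 = −[(-0.10)(1.00) − (-0.10)(0.00)] = 0.1000
  C_13 = (-0.10)(-0.40) − (0.85)(0.00) = 0.0400
  C_21 = −[(-0.35)(1.00) − (-0.45)(-0.40)] = 0.5300
  C_22 = (0.60)(1.00) − (-0.45)(0.00) = 0.6000
  C_23 = −[(0.60)(-0.40) − (-0.35)(0.00)] = 0.2400
  C_31 = (-0.35)(-0.10) − (-0.45)(0.85) = 0.4175
  C_32 = −[(0.60)(-0.10) − (-0.45)(-0.10)] = 0.1050
  C_33 = (0.60)(0.85) − (-0.35)(-0.10) = 0.4750
det(I−A) = Σ_j (I−A)_1j·C_1j = (0.60)(0.8100) + (-0.35)(0.1000) + (-0.45)(0.0400) = 0.4330
adj(I−A) = Cᵀ =
  [ 0.8100   0.5300   0.4175]
  [ 0.1000   0.6000   0.1050]
  [ 0.0400   0.2400   0.4750]
(I − A)⁻¹ = adj(I−A) / det(I−A) ≈
  [   1.8707     1.2240     0.9642]
  [   0.2309     1.3857     0.2425]
  [   0.0924     0.5543     1.0970]
x = (I − A)⁻¹ d = adj(I−A)·d / det(I−A), with det(I−A) = 0.4330:
  x_E = (0.8100·750 + 0.5300·575 + 0.4175·250) / 0.4330 = 1016.625 / 0.4330 ≈ 2347.86
  x_P = (0.1000·750 + 0.6000·575 + 0.1050·250) / 0.4330 = 446.25 / 0.4330 ≈ 1030.60
  x_G = (0.0400·750 + 0.2400·575 + 0.4750·250) / 0.4330 = 286.75 / 0.4330 ≈ 662.24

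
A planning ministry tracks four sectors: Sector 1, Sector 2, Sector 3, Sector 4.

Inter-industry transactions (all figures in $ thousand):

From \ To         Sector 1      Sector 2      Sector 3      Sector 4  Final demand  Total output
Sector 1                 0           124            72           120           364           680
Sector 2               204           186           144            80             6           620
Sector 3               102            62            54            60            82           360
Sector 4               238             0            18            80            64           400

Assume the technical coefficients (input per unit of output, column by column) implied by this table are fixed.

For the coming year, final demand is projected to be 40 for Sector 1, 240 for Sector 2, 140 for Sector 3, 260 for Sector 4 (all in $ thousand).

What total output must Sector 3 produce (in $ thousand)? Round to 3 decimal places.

x_3 = 472.698

Technical coefficients a_ij = z_ij / X_j:
  a_11 = 0/680 = 0.00, a_21 = 204/680 = 0.30, a_31 = 102/680 = 0.15, a_41 = 238/680 = 0.35
  a_12 = 124/620 = 0.20, a_22 = 186/620 = 0.30, a_32 = 62/620 = 0.10, a_42 = 0/620 = 0.00
  a_13 = 72/360 = 0.20, a_23 = 144/360 = 0.40, a_33 = 54/360 = 0.15, a_43 = 18/360 = 0.05
  a_14 = 120/400 = 0.30, a_24 = 80/400 = 0.20, a_34 = 60/400 = 0.15, a_44 = 80/400 = 0.20
I − A =
  [   1.00    -0.20    -0.20    -0.30]
  [  -0.30     0.70    -0.40    -0.20]
  [  -0.15    -0.10     0.85    -0.15]
  [  -0.35     0.00    -0.05     0.80]
Compute the cofactors C_ij = (−1)^(i+j)·(3×3 minor ij) of I−A; the adjugate is their transpose:
adj(I−A) = Cᵀ =
  [ 0.43775   0.15200   0.18850   0.23750]
  [ 0.33175   0.54650   0.35450   0.32750]
  [ 0.15175   0.10400   0.42450   0.16250]
  [ 0.20100   0.07300   0.10900   0.46500]
det(I−A) = Σ_j (I−A)_1j·C_1j = (1.00)(0.43775) + (-0.20)(0.33175) + (-0.20)(0.15175) + (-0.30)(0.20100) = 0.28075
(I − A)⁻¹ = adj(I−A) / det(I−A) ≈
  [   1.5592     0.5414     0.6714     0.8459]
  [   1.1817     1.9466     1.2627     1.1665]
  [   0.5405     0.3704     1.5120     0.5788]
  [   0.7159     0.2600     0.3882     1.6563]
x = (I − A)⁻¹ d = adj(I−A)·d / det(I−A), with det(I−A) = 0.28075:
  x_1 = (0.43775·40 + 0.15200·240 + 0.18850·140 + 0.23750·260) / 0.28075 = 142.13 / 0.28075 ≈ 506.251
  x_2 = (0.33175·40 + 0.54650·240 + 0.35450·140 + 0.32750·260) / 0.28075 = 279.21 / 0.28075 ≈ 994.515
  x_3 = (0.15175·40 + 0.10400·240 + 0.42450·140 + 0.16250·260) / 0.28075 = 132.71 / 0.28075 ≈ 472.698
  x_4 = (0.20100·40 + 0.07300·240 + 0.10900·140 + 0.46500·260) / 0.28075 = 161.72 / 0.28075 ≈ 576.028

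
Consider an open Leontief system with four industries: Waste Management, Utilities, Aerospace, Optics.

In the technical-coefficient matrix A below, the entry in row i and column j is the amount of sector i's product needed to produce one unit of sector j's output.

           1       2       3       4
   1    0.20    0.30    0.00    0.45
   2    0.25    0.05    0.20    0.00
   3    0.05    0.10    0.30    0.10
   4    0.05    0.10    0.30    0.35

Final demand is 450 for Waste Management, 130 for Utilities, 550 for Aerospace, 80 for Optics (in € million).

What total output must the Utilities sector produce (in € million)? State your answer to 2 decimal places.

x_2 = 711.12

I − A =
  [   0.80    -0.30     0.00    -0.45]
  [  -0.25     0.95    -0.20     0.00]
  [  -0.05    -0.10     0.70    -0.10]
  [  -0.05    -0.10    -0.30     0.65]
Compute the cofactors C_ij = (−1)^(i+j)·(3×3 minor ij) of I−A; the adjugate is their transpose:
adj(I−A) = Cᵀ =
  [ 0.388750   0.172500   0.176250   0.296250]
  [ 0.113750   0.317500   0.133250   0.099250]
  [ 0.054375   0.071250   0.412625   0.101125]
  [ 0.072500   0.095000   0.224500   0.460500]
det(I−A) = Σ_j (I−A)_1j·C_1j = (0.80)(0.388750) + (-0.30)(0.113750) + (0.00)(0.054375) + (-0.45)(0.072500) = 0.24425
(I − A)⁻¹ = adj(I−A) / det(I−A) ≈
  [   1.5916     0.7062     0.7216     1.2129]
  [   0.4657     1.2999     0.5455     0.4063]
  [   0.2226     0.2917     1.6894     0.4140]
  [   0.2968     0.3889     0.9191     1.8854]
x = (I − A)⁻¹ d = adj(I−A)·d / det(I−A), with det(I−A) = 0.24425:
  x_1 = (0.388750·450 + 0.172500·130 + 0.176250·550 + 0.296250·80) / 0.24425 = 318.00 / 0.24425 ≈ 1301.94
  x_2 = (0.113750·450 + 0.317500·130 + 0.133250·550 + 0.099250·80) / 0.24425 = 173.69 / 0.24425 ≈ 711.12
  x_3 = (0.054375·450 + 0.071250·130 + 0.412625·550 + 0.101125·80) / 0.24425 = 268.765 / 0.24425 ≈ 1100.37
  x_4 = (0.072500·450 + 0.095000·130 + 0.224500·550 + 0.460500·80) / 0.24425 = 205.29 / 0.24425 ≈ 840.49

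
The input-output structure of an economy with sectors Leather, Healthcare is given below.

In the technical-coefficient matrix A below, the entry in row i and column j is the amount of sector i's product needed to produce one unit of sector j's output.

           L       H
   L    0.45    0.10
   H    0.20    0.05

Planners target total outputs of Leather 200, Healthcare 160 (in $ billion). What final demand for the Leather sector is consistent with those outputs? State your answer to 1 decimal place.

d_L = 94.0

I − A =
  [   0.55    -0.10]
  [  -0.20     0.95]
d = (I − A) x:
  d_L = (+0.55)·200 + (-0.10)·160 = 94.0
  d_H = (-0.20)·200 + (+0.95)·160 = 112.0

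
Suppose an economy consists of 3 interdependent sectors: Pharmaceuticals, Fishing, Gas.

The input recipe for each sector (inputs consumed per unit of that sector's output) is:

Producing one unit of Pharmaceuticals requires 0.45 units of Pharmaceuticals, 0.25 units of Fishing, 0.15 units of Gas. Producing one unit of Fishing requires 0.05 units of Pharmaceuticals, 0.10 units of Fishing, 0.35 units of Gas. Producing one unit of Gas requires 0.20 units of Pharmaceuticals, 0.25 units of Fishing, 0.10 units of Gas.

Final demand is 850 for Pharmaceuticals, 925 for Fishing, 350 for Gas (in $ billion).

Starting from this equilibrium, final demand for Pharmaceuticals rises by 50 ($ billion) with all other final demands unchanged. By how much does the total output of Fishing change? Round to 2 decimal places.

I − A =
  [   0.55    -0.05    -0.20]
  [  -0.25     0.90    -0.25]
  [  -0.15    -0.35     0.90]
Cofactors of I−A, C_ij = (−1)^(i+j)·(minor ij) (rows/columns in the sector order above):
  C_11 = (0.90)(0.90) − (-0.25)(-0.35) = 0.7225
  C_12 = −[(-0.25)(0.90) − (-0.25)(-0.15)] = 0.2625
  C_13 = (-0.25)(-0.35) − (0.90)(-0.15) = 0.2225
  C_21 = −[(-0.05)(0.90) − (-0.20)(-0.35)] = 0.1150
  C_22 = (0.55)(0.90) − (-0.20)(-0.15) = 0.4650
  C_23 = −[(0.55)(-0.35) − (-0.05)(-0.15)] = 0.2000
  C_31 = (-0.05)(-0.25) − (-0.20)(0.90) = 0.1925
  C_32 = −[(0.55)(-0.25) − (-0.20)(-0.25)] = 0.1875
  C_33 = (0.55)(0.90) − (-0.05)(-0.25) = 0.4825
det(I−A) = Σ_j (I−A)_1j·C_1j = (0.55)(0.7225) + (-0.05)(0.2625) + (-0.20)(0.2225) = 0.33975
adj(I−A) = Cᵀ =
  [ 0.7225   0.1150   0.1925]
  [ 0.2625   0.4650   0.1875]
  [ 0.2225   0.2000   0.4825]
(I − A)⁻¹ = adj(I−A) / det(I−A) ≈
  [   2.1266     0.3385     0.5666]
  [   0.7726     1.3687     0.5519]
  [   0.6549     0.5887     1.4202]
Δx = (I − A)⁻¹ Δd with Δd having +50 in the Pharmaceuticals component and 0 elsewhere.
So Δx_2 = L_21 · (+50), where L_21 = adj(I−A)_21 / det(I−A) = 0.2625 / 0.33975.
Δx_2 = 0.2625 × (+50) / 0.33975 = 13.125 / 0.33975 ≈ 38.63.

Δx_2 = 38.63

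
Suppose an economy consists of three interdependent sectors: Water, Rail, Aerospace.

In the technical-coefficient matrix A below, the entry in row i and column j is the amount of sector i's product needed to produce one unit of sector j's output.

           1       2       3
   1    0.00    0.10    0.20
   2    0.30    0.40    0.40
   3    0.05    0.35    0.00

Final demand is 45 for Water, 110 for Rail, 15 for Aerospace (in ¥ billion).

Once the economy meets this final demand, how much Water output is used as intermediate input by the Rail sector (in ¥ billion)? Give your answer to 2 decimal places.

z_12 = 32.47

I − A =
  [   1.00    -0.10    -0.20]
  [  -0.30     0.60    -0.40]
  [  -0.05    -0.35     1.00]
Cofactors of I−A, C_ij = (−1)^(i+j)·(minor ij) (rows/columns in the sector order above):
  C_11 = (0.60)(1.00) − (-0.40)(-0.35) = 0.4600
  C_12 = −[(-0.30)(1.00) − (-0.40)(-0.05)] = 0.3200
  C_13 = (-0.30)(-0.35) − (0.60)(-0.05) = 0.1350
  C_21 = −[(-0.10)(1.00) − (-0.20)(-0.35)] = 0.1700
  C_22 = (1.00)(1.00) − (-0.20)(-0.05) = 0.9900
  C_23 = −[(1.00)(-0.35) − (-0.10)(-0.05)] = 0.3550
  C_31 = (-0.10)(-0.40) − (-0.20)(0.60) = 0.1600
  C_32 = −[(1.00)(-0.40) − (-0.20)(-0.30)] = 0.4600
  C_33 = (1.00)(0.60) − (-0.10)(-0.30) = 0.5700
det(I−A) = Σ_j (I−A)_1j·C_1j = (1.00)(0.4600) + (-0.10)(0.3200) + (-0.20)(0.1350) = 0.4010
adj(I−A) = Cᵀ =
  [ 0.4600   0.1700   0.1600]
  [ 0.3200   0.9900   0.4600]
  [ 0.1350   0.3550   0.5700]
(I − A)⁻¹ = adj(I−A) / det(I−A) ≈
  [   1.1471     0.4239     0.3990]
  [   0.7980     2.4688     1.1471]
  [   0.3367     0.8853     1.4214]
First solve x = (I − A)⁻¹ d = adj(I−A)·d / det(I−A); in particular x_2 = (0.3200·45 + 0.9900·110 + 0.4600·15) / 0.4010 = 130.20 / 0.4010 ≈ 324.6883.
Intermediate flow from 1 to 2: z_12 = a_12 · x_2 = 0.10 × 130.20 / 0.4010 = 13.02 / 0.4010 ≈ 32.47.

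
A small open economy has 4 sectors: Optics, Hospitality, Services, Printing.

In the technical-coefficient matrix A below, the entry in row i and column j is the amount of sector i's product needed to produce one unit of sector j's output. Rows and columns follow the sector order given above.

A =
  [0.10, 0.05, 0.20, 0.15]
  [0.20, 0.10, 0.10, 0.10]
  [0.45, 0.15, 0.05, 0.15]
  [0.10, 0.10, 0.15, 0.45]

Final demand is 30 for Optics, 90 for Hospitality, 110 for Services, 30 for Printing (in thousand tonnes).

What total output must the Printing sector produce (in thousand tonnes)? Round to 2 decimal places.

x_P = 169.75

I − A =
  [   0.90    -0.05    -0.20    -0.15]
  [  -0.20     0.90    -0.10    -0.10]
  [  -0.45    -0.15     0.95    -0.15]
  [  -0.10    -0.10    -0.15     0.55]
Compute the cofactors C_ij = (−1)^(i+j)·(3×3 minor ij) of I−A; the adjugate is their transpose:
adj(I−A) = Cᵀ =
  [ 0.428500   0.062125   0.122250   0.161500]
  [ 0.142500   0.373125   0.090000   0.131250]
  [ 0.252750   0.105375   0.414000   0.201000]
  [ 0.172750   0.107875   0.151500   0.657250]
det(I−A) = Σ_j (I−A)_1j·C_1j = (0.90)(0.428500) + (-0.05)(0.142500) + (-0.20)(0.252750) + (-0.15)(0.172750) = 0.3020625
(I − A)⁻¹ = adj(I−A) / det(I−A) ≈
  [   1.4186     0.2057     0.4047     0.5347]
  [   0.4718     1.2353     0.2980     0.4345]
  [   0.8367     0.3489     1.3706     0.6654]
  [   0.5719     0.3571     0.5016     2.1759]
x = (I − A)⁻¹ d = adj(I−A)·d / det(I−A), with det(I−A) = 0.3020625:
  x_O = (0.428500·30 + 0.062125·90 + 0.122250·110 + 0.161500·30) / 0.3020625 = 36.73875 / 0.3020625 ≈ 121.63
  x_H = (0.142500·30 + 0.373125·90 + 0.090000·110 + 0.131250·30) / 0.3020625 = 51.69375 / 0.3020625 ≈ 171.14
  x_S = (0.252750·30 + 0.105375·90 + 0.414000·110 + 0.201000·30) / 0.3020625 = 68.63625 / 0.3020625 ≈ 227.23
  x_P = (0.172750·30 + 0.107875·90 + 0.151500·110 + 0.657250·30) / 0.3020625 = 51.27375 / 0.3020625 ≈ 169.75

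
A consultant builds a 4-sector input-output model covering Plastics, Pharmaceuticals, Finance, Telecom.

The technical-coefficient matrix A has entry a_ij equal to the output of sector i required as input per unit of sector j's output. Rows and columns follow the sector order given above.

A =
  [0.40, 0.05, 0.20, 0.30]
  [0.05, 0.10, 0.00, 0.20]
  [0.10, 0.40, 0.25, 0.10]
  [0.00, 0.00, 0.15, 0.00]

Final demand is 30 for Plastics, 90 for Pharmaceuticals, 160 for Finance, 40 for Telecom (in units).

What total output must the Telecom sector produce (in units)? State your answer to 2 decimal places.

x_4 = 88.56

I − A =
  [   0.60    -0.05    -0.20    -0.30]
  [  -0.05     0.90     0.00    -0.20]
  [  -0.10    -0.40     0.75    -0.10]
  [   0.00     0.00    -0.15     1.00]
Compute the cofactors C_ij = (−1)^(i+j)·(3×3 minor ij) of I−A; the adjugate is their transpose:
adj(I−A) = Cᵀ =
  [ 0.649500   0.134750   0.222000   0.244000]
  [ 0.039750   0.416500   0.030250   0.098250]
  [ 0.110000   0.245000   0.537500   0.135750]
  [ 0.016500   0.036750   0.080625   0.381125]
det(I−A) = Σ_j (I−A)_1j·C_1j = (0.60)(0.649500) + (-0.05)(0.039750) + (-0.20)(0.110000) + (-0.30)(0.016500) = 0.3607625
(I − A)⁻¹ = adj(I−A) / det(I−A) ≈
  [   1.8004     0.3735     0.6154     0.6763]
  [   0.1102     1.1545     0.0839     0.2723]
  [   0.3049     0.6791     1.4899     0.3763]
  [   0.0457     0.1019     0.2235     1.0564]
x = (I − A)⁻¹ d = adj(I−A)·d / det(I−A), with det(I−A) = 0.3607625:
  x_1 = (0.649500·30 + 0.134750·90 + 0.222000·160 + 0.244000·40) / 0.3607625 = 76.8925 / 0.3607625 ≈ 213.14
  x_2 = (0.039750·30 + 0.416500·90 + 0.030250·160 + 0.098250·40) / 0.3607625 = 47.4475 / 0.3607625 ≈ 131.52
  x_3 = (0.110000·30 + 0.245000·90 + 0.537500·160 + 0.135750·40) / 0.3607625 = 116.78 / 0.3607625 ≈ 323.70
  x_4 = (0.016500·30 + 0.036750·90 + 0.080625·160 + 0.381125·40) / 0.3607625 = 31.9475 / 0.3607625 ≈ 88.56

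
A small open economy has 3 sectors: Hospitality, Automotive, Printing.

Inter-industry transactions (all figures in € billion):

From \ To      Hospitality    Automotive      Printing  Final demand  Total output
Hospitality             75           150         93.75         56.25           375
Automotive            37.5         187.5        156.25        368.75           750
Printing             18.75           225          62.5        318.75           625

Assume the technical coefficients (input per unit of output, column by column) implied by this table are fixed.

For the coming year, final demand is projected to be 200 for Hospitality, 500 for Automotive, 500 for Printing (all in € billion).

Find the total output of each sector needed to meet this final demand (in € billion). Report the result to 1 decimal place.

Technical coefficients a_ij = z_ij / X_j:
  a_HH = 75/375 = 0.20, a_AH = 37.5/375 = 0.10, a_PH = 18.75/375 = 0.05
  a_HA = 150/750 = 0.20, a_AA = 187.5/750 = 0.25, a_PA = 225/750 = 0.30
  a_HP = 93.75/625 = 0.15, a_AP = 156.25/625 = 0.25, a_PP = 62.5/625 = 0.10
I − A =
  [   0.80    -0.20    -0.15]
  [  -0.10     0.75    -0.25]
  [  -0.05    -0.30     0.90]
Cofactors of I−A, C_ij = (−1)^(i+j)·(minor ij) (rows/columns in the sector order above):
  C_11 = (0.75)(0.90) − (-0.25)(-0.30) = 0.6000
  C_12 = −[(-0.10)(0.90) − (-0.25)(-0.05)] = 0.1025
  C_13 = (-0.10)(-0.30) − (0.75)(-0.05) = 0.0675
  C_21 = −[(-0.20)(0.90) − (-0.15)(-0.30)] = 0.2250
  C_22 = (0.80)(0.90) − (-0.15)(-0.05) = 0.7125
  C_23 = −[(0.80)(-0.30) − (-0.20)(-0.05)] = 0.2500
  C_31 = (-0.20)(-0.25) − (-0.15)(0.75) = 0.1625
  C_32 = −[(0.80)(-0.25) − (-0.15)(-0.10)] = 0.2150
  C_33 = (0.80)(0.75) − (-0.20)(-0.10) = 0.5800
det(I−A) = Σ_j (I−A)_1j·C_1j = (0.80)(0.6000) + (-0.20)(0.1025) + (-0.15)(0.0675) = 0.449375
adj(I−A) = Cᵀ =
  [ 0.6000   0.2250   0.1625]
  [ 0.1025   0.7125   0.2150]
  [ 0.0675   0.2500   0.5800]
(I − A)⁻¹ = adj(I−A) / det(I−A) ≈
  [   1.3352     0.5007     0.3616]
  [   0.2281     1.5855     0.4784]
  [   0.1502     0.5563     1.2907]
x = (I − A)⁻¹ d = adj(I−A)·d / det(I−A), with det(I−A) = 0.449375:
  x_H = (0.6000·200 + 0.2250·500 + 0.1625·500) / 0.449375 = 313.75 / 0.449375 ≈ 698.2
  x_A = (0.1025·200 + 0.7125·500 + 0.2150·500) / 0.449375 = 484.25 / 0.449375 ≈ 1077.6
  x_P = (0.0675·200 + 0.2500·500 + 0.5800·500) / 0.449375 = 428.50 / 0.449375 ≈ 953.5

x_H = 698.2, x_A = 1077.6, x_P = 953.5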